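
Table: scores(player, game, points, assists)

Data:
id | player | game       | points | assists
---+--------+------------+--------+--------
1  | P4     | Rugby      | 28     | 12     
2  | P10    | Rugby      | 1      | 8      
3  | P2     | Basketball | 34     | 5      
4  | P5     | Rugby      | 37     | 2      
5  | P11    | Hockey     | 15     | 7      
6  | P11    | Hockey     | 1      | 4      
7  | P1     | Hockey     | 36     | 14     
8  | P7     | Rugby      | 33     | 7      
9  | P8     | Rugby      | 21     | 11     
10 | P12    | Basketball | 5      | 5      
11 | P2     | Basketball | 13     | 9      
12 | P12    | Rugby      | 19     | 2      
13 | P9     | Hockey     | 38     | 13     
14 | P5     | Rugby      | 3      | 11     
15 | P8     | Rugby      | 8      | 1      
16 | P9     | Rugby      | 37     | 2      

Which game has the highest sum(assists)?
SELECT game, SUM(assists) as val
FROM scores
GROUP BY game
ORDER BY val DESC
LIMIT 1

Result: Rugby with sum(assists) = 56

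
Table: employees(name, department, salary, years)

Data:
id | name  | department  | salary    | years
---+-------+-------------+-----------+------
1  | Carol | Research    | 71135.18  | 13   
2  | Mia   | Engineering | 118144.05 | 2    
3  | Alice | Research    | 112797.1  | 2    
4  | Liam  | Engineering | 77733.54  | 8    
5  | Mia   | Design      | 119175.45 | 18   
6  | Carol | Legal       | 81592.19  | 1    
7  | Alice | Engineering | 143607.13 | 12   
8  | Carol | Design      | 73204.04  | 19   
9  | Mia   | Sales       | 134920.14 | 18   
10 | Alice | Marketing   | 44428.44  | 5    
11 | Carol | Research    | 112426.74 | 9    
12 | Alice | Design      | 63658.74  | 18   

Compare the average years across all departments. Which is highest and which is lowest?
SELECT department, AVG(years)
FROM employees
GROUP BY department
ORDER BY AVG(years)

All groups:
  Legal: 1.00
  Marketing: 5.00
  Engineering: 7.33
  Research: 8.00
  Sales: 18.00
  Design: 18.33

Highest: Design (18.33)
Lowest: Legal (1.00)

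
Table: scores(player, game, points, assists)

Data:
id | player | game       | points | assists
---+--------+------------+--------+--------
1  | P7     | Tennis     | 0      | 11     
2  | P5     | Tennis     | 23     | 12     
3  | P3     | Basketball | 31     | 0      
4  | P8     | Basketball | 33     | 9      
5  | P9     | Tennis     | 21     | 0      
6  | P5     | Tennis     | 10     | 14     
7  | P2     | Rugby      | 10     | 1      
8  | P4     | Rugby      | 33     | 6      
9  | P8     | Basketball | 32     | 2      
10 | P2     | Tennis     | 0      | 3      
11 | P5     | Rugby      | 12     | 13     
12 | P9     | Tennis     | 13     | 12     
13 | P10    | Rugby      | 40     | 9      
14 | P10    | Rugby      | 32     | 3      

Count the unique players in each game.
SELECT game, COUNT(DISTINCT player)
FROM scores
GROUP BY game

Result:
  Basketball: 2 distinct
  Rugby: 4 distinct
  Tennis: 4 distinct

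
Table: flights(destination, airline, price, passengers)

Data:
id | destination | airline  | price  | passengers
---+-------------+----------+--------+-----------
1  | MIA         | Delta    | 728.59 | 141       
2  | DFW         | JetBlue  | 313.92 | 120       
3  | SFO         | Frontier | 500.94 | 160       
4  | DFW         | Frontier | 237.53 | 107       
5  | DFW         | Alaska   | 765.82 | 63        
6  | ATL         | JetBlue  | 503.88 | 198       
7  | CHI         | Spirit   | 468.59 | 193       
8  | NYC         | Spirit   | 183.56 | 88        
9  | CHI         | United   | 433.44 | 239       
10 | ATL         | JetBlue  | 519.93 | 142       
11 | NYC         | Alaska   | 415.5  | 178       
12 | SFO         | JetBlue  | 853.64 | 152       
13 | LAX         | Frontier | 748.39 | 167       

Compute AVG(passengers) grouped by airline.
SELECT airline, AVG(passengers) as result
FROM flights
GROUP BY airline

Result:
  Alaska: 120.50
  Delta: 141.00
  Frontier: 144.67
  JetBlue: 153.00
  Spirit: 140.50
  United: 239.00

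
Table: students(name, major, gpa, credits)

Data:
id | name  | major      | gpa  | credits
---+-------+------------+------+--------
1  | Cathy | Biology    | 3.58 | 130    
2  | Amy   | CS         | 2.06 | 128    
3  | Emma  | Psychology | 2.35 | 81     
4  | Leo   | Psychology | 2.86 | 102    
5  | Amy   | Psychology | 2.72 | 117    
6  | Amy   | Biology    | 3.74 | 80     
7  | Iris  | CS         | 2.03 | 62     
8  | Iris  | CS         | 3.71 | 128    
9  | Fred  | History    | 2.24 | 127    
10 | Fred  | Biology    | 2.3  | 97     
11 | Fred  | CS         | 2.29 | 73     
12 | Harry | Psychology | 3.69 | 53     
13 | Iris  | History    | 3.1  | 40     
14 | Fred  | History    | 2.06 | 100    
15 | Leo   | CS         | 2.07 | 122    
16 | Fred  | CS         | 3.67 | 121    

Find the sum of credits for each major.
SELECT major, SUM(credits) as result
FROM students
GROUP BY major

Result:
  Biology: 307
  CS: 634
  History: 267
  Psychology: 353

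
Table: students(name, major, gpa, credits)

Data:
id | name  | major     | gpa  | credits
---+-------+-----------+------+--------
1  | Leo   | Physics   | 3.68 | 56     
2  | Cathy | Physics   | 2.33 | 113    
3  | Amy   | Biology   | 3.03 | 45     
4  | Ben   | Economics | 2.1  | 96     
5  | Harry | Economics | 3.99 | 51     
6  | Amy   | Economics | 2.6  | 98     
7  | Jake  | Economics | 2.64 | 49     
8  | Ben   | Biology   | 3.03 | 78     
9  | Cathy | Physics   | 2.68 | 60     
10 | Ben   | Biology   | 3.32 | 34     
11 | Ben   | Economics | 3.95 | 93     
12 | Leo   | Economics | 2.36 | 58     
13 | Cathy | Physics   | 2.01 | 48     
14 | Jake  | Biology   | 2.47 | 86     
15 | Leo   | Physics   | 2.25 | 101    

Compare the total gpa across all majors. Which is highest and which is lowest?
SELECT major, SUM(gpa)
FROM students
GROUP BY major
ORDER BY SUM(gpa)

All groups:
  Biology: 11.85
  Physics: 12.95
  Economics: 17.64

Highest: Economics (17.64)
Lowest: Biology (11.85)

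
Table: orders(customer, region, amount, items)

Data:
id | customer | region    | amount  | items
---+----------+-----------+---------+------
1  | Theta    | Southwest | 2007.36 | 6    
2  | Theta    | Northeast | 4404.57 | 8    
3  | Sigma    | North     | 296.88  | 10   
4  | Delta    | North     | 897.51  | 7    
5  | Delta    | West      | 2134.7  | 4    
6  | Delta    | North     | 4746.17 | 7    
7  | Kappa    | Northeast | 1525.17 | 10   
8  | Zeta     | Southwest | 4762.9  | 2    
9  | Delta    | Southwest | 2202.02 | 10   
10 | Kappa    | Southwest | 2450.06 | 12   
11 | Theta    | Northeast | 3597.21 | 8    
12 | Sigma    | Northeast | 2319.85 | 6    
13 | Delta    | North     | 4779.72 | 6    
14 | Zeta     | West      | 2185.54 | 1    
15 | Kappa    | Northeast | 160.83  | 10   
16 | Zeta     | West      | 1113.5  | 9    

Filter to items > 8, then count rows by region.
SELECT region, COUNT(*)
FROM orders
WHERE items > 8
GROUP BY region

Note: WHERE filters rows before grouping.

Result:
  North: 1
  Northeast: 2
  Southwest: 2
  West: 1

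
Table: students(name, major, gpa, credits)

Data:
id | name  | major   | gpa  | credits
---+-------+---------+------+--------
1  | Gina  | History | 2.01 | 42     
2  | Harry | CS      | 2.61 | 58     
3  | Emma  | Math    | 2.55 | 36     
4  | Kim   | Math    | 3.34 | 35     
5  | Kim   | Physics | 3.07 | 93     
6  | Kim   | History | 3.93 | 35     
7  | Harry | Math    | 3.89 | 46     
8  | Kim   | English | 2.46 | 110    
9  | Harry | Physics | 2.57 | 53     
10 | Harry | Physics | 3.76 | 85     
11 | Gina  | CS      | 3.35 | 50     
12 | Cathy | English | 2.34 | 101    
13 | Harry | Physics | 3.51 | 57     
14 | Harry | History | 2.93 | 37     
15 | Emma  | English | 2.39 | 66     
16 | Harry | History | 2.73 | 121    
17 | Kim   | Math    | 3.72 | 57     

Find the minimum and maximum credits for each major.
SELECT major, MIN(credits), MAX(credits)
FROM students
GROUP BY major

Result:
  CS: min=50, max=58
  English: min=66, max=110
  History: min=35, max=121
  Math: min=35, max=57
  Physics: min=53, max=93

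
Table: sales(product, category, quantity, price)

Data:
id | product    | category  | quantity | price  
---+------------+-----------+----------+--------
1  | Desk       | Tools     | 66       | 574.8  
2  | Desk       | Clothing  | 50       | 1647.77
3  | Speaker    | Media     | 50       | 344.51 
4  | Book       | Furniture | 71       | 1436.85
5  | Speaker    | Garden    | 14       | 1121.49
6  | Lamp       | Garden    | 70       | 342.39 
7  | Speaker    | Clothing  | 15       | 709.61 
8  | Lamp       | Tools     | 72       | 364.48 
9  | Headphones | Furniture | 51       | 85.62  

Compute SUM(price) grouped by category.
SELECT category, SUM(price) as result
FROM sales
GROUP BY category

Result:
  Clothing: 2357.38
  Furniture: 1522.47
  Garden: 1463.88
  Media: 344.51
  Tools: 939.28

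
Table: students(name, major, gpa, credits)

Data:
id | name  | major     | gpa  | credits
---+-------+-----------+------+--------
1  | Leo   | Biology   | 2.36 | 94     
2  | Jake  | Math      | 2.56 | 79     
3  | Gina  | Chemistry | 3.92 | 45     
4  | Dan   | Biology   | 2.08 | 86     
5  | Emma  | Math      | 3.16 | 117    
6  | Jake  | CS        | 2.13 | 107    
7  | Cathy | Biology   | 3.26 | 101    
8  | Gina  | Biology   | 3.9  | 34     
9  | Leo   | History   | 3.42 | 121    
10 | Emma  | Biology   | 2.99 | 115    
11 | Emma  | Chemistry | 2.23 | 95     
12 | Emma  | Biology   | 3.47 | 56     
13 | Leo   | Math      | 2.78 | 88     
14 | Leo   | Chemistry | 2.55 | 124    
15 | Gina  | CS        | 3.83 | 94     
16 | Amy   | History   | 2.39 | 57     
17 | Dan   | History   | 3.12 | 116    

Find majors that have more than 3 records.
SELECT major, COUNT(*) as cnt
FROM students
GROUP BY major
HAVING COUNT(*) > 3

Result:
  Biology: 6

Note: HAVING filters groups after aggregation, WHERE filters rows before.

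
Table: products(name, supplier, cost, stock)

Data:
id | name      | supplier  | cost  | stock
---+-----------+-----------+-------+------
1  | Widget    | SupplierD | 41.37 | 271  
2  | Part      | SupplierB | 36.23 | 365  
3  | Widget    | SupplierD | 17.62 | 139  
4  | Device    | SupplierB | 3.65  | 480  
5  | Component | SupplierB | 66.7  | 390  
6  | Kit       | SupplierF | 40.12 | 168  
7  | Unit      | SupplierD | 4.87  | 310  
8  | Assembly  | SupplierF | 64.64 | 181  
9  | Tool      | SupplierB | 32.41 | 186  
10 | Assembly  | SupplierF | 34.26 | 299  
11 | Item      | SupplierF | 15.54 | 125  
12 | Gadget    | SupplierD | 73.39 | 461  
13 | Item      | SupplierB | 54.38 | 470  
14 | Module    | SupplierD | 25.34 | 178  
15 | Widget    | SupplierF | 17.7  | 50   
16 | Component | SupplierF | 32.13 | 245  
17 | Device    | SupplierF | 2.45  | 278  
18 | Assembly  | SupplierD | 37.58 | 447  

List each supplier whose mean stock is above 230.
SELECT supplier, AVG(stock)
FROM products
GROUP BY supplier
HAVING AVG(stock) > 230

Result:
  SupplierB: avg=378.20
  SupplierD: avg=301.00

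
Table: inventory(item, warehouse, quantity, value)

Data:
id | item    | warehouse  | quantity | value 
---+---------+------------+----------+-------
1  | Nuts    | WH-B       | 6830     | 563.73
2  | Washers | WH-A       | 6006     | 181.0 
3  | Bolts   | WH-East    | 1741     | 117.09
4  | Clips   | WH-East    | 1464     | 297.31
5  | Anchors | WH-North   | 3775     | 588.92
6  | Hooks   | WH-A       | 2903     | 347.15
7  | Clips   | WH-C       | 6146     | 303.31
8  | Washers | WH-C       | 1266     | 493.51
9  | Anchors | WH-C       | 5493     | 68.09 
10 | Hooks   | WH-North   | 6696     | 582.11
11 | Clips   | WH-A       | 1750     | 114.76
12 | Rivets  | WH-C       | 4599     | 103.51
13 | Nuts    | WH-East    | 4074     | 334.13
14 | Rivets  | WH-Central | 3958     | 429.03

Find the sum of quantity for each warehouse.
SELECT warehouse, SUM(quantity) as result
FROM inventory
GROUP BY warehouse

Result:
  WH-A: 10659
  WH-B: 6830
  WH-C: 17504
  WH-Central: 3958
  WH-East: 7279
  WH-North: 10471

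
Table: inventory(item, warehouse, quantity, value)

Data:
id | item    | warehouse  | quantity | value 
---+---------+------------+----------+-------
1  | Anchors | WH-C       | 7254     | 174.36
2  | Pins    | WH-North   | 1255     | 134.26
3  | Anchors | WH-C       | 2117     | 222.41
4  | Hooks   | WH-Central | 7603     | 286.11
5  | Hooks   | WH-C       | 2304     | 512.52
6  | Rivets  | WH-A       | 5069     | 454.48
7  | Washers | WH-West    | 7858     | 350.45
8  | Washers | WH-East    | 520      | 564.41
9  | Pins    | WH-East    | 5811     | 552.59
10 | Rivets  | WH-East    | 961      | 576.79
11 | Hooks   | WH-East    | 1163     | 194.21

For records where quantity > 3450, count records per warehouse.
SELECT warehouse, COUNT(*)
FROM inventory
WHERE quantity > 3450
GROUP BY warehouse

Note: WHERE filters rows before grouping.

Result:
  WH-A: 1
  WH-C: 1
  WH-Central: 1
  WH-East: 1
  WH-West: 1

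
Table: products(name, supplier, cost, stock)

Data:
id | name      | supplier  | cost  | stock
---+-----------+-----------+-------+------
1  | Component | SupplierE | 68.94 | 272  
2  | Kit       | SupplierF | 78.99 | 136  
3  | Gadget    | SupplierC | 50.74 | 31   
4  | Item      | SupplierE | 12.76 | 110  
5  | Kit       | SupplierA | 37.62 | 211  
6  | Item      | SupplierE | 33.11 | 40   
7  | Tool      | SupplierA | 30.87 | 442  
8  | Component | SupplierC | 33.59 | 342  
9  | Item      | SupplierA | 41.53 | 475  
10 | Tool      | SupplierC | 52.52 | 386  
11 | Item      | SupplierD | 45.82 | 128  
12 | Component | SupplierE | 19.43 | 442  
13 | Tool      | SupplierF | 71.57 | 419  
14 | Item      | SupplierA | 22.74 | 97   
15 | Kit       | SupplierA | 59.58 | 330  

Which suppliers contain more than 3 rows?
SELECT supplier, COUNT(*) as cnt
FROM products
GROUP BY supplier
HAVING COUNT(*) > 3

Result:
  SupplierA: 5
  SupplierE: 4

Note: HAVING filters groups after aggregation, WHERE filters rows before.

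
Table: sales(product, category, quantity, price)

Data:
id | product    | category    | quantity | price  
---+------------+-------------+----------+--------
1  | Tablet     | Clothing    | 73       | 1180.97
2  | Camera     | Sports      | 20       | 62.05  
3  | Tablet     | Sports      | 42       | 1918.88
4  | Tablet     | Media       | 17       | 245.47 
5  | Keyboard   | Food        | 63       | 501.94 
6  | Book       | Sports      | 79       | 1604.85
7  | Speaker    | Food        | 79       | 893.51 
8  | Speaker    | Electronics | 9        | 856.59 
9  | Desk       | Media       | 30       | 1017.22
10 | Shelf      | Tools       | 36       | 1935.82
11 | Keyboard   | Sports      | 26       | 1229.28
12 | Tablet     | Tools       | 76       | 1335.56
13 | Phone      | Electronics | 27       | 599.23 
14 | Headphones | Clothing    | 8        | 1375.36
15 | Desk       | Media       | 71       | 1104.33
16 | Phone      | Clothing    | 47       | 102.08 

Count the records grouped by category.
SELECT category, COUNT(*) as count
FROM sales
GROUP BY category

Result:
  Clothing: 3
  Electronics: 2
  Food: 2
  Media: 3
  Sports: 4
  Tools: 2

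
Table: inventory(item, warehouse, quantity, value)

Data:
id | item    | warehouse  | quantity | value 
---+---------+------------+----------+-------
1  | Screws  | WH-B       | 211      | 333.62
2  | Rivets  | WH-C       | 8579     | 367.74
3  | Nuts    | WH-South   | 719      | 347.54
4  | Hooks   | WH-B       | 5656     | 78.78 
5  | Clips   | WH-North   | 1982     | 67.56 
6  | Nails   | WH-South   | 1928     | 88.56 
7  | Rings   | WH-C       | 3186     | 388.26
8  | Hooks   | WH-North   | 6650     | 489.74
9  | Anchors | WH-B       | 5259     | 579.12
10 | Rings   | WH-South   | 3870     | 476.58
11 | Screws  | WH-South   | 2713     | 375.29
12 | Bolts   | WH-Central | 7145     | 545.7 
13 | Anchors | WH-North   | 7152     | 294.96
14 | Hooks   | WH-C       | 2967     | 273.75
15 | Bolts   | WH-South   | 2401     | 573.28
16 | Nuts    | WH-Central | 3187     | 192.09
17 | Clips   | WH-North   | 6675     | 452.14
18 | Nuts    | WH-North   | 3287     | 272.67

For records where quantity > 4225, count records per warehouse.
SELECT warehouse, COUNT(*)
FROM inventory
WHERE quantity > 4225
GROUP BY warehouse

Note: WHERE filters rows before grouping.

Result:
  WH-B: 2
  WH-C: 1
  WH-Central: 1
  WH-North: 3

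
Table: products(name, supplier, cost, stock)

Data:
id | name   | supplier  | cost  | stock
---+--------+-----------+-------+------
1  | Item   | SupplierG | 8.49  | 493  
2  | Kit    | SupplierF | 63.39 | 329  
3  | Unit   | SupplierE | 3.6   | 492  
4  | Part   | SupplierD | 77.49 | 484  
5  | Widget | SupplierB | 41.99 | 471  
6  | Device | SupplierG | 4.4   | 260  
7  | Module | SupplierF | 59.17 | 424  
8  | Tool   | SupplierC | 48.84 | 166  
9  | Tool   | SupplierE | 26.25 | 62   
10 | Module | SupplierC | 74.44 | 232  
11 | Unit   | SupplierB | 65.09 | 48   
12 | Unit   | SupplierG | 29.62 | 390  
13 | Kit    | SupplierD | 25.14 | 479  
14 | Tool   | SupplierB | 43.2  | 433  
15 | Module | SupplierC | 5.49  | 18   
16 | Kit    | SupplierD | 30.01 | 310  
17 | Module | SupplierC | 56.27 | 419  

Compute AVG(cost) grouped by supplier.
SELECT supplier, AVG(cost) as result
FROM products
GROUP BY supplier

Result:
  SupplierB: 50.09
  SupplierC: 46.26
  SupplierD: 44.21
  SupplierE: 14.93
  SupplierF: 61.28
  SupplierG: 14.17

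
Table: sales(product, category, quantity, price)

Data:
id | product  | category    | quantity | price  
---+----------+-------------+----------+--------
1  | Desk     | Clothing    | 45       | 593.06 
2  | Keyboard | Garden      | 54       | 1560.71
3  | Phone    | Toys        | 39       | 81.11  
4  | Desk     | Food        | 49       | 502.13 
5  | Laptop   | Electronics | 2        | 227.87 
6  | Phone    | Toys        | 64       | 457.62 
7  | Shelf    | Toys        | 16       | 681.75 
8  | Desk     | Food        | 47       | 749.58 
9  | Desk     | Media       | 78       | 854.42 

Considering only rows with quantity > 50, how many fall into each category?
SELECT category, COUNT(*)
FROM sales
WHERE quantity > 50
GROUP BY category

Note: WHERE filters rows before grouping.

Result:
  Garden: 1
  Media: 1
  Toys: 1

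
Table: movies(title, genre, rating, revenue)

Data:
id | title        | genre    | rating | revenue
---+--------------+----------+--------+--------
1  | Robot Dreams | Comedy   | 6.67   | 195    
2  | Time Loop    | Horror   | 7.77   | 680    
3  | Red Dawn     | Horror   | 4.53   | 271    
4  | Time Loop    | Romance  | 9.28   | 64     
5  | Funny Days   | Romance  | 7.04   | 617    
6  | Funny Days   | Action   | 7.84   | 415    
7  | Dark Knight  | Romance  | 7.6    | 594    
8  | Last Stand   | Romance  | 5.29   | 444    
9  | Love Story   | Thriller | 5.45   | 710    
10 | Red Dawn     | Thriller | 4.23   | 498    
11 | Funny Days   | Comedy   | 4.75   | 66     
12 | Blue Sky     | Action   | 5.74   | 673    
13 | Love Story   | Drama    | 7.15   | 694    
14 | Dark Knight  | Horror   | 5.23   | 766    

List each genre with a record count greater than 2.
SELECT genre, COUNT(*) as cnt
FROM movies
GROUP BY genre
HAVING COUNT(*) > 2

Result:
  Horror: 3
  Romance: 4

Note: HAVING filters groups after aggregation, WHERE filters rows before.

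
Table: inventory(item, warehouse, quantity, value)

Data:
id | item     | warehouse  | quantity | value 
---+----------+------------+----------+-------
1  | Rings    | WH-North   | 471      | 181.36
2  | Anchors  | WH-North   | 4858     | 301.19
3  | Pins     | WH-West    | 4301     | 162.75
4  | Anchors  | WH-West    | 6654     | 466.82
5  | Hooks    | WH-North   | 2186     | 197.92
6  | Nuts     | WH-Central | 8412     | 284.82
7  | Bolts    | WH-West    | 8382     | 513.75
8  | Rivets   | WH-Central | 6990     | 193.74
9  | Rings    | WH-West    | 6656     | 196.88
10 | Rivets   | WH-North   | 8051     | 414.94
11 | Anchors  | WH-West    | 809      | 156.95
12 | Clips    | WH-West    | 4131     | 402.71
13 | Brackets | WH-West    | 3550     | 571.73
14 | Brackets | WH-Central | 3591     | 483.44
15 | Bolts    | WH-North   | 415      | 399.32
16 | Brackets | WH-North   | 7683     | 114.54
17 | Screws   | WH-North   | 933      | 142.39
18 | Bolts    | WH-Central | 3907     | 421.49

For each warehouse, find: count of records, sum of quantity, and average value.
SELECT warehouse,
       COUNT(*) as cnt,
       SUM(quantity) as total_quantity,
       AVG(value) as avg_value
FROM inventory
GROUP BY warehouse

Result:
  WH-Central: 4 records, 22900 total quantity, 345.87 avg value
  WH-North: 7 records, 24597 total quantity, 250.24 avg value
  WH-West: 7 records, 34483 total quantity, 353.08 avg value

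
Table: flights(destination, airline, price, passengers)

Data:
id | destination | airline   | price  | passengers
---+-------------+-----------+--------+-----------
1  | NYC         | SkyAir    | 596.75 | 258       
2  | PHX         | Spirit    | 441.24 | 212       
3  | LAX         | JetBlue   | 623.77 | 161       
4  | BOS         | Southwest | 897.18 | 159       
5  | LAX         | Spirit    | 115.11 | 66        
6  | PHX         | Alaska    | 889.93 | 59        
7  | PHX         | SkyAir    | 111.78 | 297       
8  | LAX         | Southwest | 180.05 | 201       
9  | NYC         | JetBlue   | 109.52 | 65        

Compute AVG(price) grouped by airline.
SELECT airline, AVG(price) as result
FROM flights
GROUP BY airline

Result:
  Alaska: 889.93
  JetBlue: 366.65
  SkyAir: 354.27
  Southwest: 538.62
  Spirit: 278.18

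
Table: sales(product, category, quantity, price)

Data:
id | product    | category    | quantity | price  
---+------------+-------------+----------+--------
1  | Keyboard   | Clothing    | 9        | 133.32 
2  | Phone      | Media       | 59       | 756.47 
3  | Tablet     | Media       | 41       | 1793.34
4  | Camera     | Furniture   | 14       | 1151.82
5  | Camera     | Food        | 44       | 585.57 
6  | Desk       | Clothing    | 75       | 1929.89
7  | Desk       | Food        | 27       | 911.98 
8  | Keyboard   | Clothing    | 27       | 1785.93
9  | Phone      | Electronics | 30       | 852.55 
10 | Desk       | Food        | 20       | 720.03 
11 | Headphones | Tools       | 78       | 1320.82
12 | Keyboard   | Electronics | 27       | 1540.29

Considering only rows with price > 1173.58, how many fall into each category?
SELECT category, COUNT(*)
FROM sales
WHERE price > 1173.58
GROUP BY category

Note: WHERE filters rows before grouping.

Result:
  Clothing: 2
  Electronics: 1
  Media: 1
  Tools: 1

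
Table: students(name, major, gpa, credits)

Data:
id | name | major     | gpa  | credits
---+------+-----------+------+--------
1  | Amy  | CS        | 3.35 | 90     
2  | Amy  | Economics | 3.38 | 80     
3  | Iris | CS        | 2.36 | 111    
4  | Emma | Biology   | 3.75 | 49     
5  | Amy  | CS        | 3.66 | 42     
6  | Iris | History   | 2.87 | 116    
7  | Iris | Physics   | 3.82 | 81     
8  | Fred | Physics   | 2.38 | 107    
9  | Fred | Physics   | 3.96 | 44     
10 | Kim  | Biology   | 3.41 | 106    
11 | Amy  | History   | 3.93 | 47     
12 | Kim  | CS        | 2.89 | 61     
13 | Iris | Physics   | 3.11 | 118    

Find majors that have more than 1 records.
SELECT major, COUNT(*) as cnt
FROM students
GROUP BY major
HAVING COUNT(*) > 1

Result:
  Biology: 2
  CS: 4
  History: 2
  Physics: 4

Note: HAVING filters groups after aggregation, WHERE filters rows before.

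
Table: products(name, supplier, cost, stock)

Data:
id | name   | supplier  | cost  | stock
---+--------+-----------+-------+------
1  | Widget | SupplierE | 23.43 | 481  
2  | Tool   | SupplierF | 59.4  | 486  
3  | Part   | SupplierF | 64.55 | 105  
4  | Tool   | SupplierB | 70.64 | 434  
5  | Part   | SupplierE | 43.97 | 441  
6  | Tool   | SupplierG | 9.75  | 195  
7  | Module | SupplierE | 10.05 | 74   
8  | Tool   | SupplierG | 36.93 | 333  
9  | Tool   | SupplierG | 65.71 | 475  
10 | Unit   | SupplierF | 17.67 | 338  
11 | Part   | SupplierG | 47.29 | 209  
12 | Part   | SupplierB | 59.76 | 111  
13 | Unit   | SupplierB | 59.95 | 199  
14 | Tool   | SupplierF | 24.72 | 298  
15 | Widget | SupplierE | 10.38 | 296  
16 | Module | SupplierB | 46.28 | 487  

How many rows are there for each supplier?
SELECT supplier, COUNT(*) as count
FROM products
GROUP BY supplier

Result:
  SupplierB: 4
  SupplierE: 4
  SupplierF: 4
  SupplierG: 4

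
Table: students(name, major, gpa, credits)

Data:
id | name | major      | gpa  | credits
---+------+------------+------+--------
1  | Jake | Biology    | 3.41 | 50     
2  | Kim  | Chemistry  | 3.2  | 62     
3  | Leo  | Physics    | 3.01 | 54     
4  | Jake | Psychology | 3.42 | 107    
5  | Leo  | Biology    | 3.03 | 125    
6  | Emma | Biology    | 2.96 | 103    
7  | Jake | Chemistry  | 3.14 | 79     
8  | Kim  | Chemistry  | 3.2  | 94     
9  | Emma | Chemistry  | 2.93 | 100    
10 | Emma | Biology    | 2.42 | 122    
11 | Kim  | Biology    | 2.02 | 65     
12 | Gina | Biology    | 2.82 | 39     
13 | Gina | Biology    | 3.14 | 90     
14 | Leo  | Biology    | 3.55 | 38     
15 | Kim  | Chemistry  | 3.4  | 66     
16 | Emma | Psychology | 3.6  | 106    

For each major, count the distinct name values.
SELECT major, COUNT(DISTINCT name)
FROM students
GROUP BY major

Result:
  Biology: 5 distinct
  Chemistry: 3 distinct
  Physics: 1 distinct
  Psychology: 2 distinct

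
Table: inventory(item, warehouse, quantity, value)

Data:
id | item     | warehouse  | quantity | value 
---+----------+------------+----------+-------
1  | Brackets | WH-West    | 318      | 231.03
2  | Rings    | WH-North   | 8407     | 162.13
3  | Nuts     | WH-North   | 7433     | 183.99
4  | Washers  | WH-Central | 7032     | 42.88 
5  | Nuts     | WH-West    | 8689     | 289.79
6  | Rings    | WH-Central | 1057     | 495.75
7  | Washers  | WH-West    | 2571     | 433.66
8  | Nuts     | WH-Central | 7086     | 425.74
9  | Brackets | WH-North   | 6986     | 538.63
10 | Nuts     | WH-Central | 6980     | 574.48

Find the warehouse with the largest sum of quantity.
SELECT warehouse, SUM(quantity) as val
FROM inventory
GROUP BY warehouse
ORDER BY val DESC
LIMIT 1

Result: WH-North with sum(quantity) = 22826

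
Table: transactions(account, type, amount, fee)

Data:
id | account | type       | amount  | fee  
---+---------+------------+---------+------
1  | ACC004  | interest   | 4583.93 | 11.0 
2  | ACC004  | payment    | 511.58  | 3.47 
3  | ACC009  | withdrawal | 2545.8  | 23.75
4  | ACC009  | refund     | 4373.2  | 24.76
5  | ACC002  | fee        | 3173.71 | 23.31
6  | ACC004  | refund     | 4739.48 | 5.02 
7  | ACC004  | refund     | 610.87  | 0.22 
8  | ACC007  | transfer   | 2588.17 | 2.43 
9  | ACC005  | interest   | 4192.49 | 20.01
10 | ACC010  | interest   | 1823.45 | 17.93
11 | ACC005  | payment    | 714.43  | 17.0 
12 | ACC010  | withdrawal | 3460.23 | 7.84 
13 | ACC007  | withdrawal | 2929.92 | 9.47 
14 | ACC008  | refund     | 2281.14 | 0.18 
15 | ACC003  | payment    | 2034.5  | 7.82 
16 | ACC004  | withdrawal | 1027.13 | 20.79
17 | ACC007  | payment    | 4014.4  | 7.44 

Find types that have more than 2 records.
SELECT type, COUNT(*) as cnt
FROM transactions
GROUP BY type
HAVING COUNT(*) > 2

Result:
  interest: 3
  payment: 4
  refund: 4
  withdrawal: 4

Note: HAVING filters groups after aggregation, WHERE filters rows before.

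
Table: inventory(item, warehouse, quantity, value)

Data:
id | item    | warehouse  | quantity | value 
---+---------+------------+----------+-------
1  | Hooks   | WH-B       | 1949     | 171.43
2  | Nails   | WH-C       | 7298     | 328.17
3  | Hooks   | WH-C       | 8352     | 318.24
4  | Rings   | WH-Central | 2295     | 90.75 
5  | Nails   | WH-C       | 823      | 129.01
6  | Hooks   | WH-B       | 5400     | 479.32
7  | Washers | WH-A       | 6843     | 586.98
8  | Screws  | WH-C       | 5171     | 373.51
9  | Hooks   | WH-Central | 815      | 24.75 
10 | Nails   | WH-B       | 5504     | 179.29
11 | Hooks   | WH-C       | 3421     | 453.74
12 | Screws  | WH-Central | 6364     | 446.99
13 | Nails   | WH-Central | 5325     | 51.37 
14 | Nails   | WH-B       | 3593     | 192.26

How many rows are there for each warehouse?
SELECT warehouse, COUNT(*) as count
FROM inventory
GROUP BY warehouse

Result:
  WH-A: 1
  WH-B: 4
  WH-C: 5
  WH-Central: 4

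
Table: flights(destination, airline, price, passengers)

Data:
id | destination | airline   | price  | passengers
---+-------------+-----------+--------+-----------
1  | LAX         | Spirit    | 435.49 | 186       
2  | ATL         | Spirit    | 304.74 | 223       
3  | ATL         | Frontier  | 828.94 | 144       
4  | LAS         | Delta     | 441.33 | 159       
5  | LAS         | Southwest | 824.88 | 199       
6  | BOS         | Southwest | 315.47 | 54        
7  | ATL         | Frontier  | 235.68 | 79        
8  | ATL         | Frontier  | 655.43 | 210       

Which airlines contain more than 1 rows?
SELECT airline, COUNT(*) as cnt
FROM flights
GROUP BY airline
HAVING COUNT(*) > 1

Result:
  Frontier: 3
  Southwest: 2
  Spirit: 2

Note: HAVING filters groups after aggregation, WHERE filters rows before.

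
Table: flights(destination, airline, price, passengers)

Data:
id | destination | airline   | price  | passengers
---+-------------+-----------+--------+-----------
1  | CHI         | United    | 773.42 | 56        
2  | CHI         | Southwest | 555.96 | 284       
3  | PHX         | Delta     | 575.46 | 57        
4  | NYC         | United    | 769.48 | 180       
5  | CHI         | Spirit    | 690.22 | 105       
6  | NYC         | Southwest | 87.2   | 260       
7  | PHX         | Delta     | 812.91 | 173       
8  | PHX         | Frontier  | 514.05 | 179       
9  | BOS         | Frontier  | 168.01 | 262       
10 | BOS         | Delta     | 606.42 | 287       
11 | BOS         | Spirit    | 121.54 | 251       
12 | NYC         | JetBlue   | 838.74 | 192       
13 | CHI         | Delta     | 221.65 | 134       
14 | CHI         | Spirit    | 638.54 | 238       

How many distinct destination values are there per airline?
SELECT airline, COUNT(DISTINCT destination)
FROM flights
GROUP BY airline

Result:
  Delta: 3 distinct
  Frontier: 2 distinct
  JetBlue: 1 distinct
  Southwest: 2 distinct
  Spirit: 2 distinct
  United: 2 distinct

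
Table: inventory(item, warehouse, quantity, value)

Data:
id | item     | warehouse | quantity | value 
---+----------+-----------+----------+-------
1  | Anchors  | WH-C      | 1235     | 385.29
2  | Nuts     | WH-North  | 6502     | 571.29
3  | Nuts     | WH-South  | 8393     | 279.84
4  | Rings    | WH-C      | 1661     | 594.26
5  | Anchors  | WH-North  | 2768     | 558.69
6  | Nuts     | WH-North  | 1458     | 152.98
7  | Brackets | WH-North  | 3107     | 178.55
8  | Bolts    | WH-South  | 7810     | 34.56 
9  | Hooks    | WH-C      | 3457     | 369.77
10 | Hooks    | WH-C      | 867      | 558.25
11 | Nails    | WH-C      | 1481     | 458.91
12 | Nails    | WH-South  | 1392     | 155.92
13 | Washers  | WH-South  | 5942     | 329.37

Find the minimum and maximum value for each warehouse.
SELECT warehouse, MIN(value), MAX(value)
FROM inventory
GROUP BY warehouse

Result:
  WH-C: min=369.77, max=594.26
  WH-North: min=152.98, max=571.29
  WH-South: min=34.56, max=329.37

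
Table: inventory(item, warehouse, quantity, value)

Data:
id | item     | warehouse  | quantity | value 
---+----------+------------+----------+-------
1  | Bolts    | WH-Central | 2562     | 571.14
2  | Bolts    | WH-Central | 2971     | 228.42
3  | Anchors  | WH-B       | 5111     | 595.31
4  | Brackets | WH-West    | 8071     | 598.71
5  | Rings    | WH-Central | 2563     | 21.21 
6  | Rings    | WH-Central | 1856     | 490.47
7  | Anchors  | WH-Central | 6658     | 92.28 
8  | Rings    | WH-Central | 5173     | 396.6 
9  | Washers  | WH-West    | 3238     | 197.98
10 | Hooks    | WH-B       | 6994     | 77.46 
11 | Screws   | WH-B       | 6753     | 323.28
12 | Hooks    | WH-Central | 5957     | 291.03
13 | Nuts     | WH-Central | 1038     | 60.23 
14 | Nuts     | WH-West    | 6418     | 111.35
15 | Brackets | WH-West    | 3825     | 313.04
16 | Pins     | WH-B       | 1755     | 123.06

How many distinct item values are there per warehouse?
SELECT warehouse, COUNT(DISTINCT item)
FROM inventory
GROUP BY warehouse

Result:
  WH-B: 4 distinct
  WH-Central: 5 distinct
  WH-West: 3 distinct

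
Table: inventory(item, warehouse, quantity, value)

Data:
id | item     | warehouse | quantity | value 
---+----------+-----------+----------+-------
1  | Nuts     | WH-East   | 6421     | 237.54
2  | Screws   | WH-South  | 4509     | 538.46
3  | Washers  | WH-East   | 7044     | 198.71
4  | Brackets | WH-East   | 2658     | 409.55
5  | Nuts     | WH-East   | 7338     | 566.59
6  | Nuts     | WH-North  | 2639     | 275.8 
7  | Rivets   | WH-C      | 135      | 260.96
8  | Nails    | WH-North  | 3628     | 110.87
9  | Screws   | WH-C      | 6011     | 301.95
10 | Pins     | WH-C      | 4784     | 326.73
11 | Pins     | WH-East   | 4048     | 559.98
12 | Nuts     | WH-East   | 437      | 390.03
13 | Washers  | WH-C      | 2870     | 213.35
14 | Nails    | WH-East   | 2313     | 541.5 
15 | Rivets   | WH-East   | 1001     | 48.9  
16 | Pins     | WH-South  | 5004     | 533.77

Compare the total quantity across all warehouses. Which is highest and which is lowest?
SELECT warehouse, SUM(quantity)
FROM inventory
GROUP BY warehouse
ORDER BY SUM(quantity)

All groups:
  WH-North: 6267
  WH-South: 9513
  WH-C: 13800
  WH-East: 31260

Highest: WH-East (31260)
Lowest: WH-North (6267)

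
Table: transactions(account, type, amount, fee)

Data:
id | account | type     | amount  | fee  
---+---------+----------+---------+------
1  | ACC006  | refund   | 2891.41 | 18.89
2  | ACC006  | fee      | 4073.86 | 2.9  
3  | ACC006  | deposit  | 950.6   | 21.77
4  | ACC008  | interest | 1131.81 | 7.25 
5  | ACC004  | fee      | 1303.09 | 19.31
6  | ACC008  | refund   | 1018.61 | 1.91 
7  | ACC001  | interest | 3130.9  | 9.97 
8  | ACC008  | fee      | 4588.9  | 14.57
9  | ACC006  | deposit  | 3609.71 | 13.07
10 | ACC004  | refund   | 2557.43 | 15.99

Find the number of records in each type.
SELECT type, COUNT(*) as count
FROM transactions
GROUP BY type

Result:
  deposit: 2
  fee: 3
  interest: 2
  refund: 3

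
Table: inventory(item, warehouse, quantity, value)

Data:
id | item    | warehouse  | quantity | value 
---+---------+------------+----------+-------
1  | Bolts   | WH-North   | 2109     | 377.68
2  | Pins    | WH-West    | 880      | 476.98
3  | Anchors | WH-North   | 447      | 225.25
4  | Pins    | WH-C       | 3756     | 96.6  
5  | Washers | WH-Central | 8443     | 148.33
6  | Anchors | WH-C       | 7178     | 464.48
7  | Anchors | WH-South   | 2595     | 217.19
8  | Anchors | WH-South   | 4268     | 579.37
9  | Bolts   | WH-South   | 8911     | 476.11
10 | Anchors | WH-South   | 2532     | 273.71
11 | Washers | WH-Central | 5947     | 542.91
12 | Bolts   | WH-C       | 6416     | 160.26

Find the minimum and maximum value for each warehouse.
SELECT warehouse, MIN(value), MAX(value)
FROM inventory
GROUP BY warehouse

Result:
  WH-C: min=96.60, max=464.48
  WH-Central: min=148.33, max=542.91
  WH-North: min=225.25, max=377.68
  WH-South: min=217.19, max=579.37
  WH-West: min=476.98, max=476.98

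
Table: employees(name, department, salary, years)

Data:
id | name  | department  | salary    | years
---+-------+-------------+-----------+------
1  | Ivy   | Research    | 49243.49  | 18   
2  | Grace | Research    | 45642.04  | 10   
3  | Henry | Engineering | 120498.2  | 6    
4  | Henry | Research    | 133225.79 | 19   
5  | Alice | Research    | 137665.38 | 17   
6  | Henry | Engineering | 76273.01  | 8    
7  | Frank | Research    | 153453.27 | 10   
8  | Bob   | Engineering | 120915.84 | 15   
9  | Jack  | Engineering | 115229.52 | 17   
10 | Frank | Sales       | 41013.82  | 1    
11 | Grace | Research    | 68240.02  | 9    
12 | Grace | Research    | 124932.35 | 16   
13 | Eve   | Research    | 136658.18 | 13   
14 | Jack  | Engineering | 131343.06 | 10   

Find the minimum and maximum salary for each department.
SELECT department, MIN(salary), MAX(salary)
FROM employees
GROUP BY department

Result:
  Engineering: min=76273.01, max=131343.06
  Research: min=45642.04, max=153453.27
  Sales: min=41013.82, max=41013.82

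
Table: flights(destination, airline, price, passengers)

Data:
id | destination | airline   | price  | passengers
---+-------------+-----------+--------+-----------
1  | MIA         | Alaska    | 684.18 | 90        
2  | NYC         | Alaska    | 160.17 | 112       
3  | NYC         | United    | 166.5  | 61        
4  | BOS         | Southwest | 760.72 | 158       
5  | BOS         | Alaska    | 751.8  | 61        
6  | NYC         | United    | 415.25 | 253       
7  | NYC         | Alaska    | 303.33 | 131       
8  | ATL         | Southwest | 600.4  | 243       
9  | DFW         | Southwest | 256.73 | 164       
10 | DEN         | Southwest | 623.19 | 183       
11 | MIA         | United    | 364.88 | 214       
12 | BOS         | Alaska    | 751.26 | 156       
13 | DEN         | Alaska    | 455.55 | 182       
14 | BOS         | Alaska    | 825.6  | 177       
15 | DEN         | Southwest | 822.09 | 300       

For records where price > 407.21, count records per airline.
SELECT airline, COUNT(*)
FROM flights
WHERE price > 407.21
GROUP BY airline

Note: WHERE filters rows before grouping.

Result:
  Alaska: 5
  Southwest: 4
  United: 1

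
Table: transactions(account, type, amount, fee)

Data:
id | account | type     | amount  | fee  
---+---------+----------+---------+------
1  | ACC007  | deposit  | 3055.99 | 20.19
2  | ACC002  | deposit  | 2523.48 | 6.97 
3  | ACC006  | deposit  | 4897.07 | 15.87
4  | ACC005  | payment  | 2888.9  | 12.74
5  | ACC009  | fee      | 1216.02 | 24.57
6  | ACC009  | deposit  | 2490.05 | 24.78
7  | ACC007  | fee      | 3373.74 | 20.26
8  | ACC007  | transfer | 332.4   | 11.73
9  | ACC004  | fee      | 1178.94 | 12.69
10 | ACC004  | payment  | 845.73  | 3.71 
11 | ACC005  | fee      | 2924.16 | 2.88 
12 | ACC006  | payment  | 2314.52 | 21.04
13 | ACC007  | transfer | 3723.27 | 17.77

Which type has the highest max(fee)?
SELECT type, MAX(fee) as val
FROM transactions
GROUP BY type
ORDER BY val DESC
LIMIT 1

Result: deposit with max(fee) = 24.78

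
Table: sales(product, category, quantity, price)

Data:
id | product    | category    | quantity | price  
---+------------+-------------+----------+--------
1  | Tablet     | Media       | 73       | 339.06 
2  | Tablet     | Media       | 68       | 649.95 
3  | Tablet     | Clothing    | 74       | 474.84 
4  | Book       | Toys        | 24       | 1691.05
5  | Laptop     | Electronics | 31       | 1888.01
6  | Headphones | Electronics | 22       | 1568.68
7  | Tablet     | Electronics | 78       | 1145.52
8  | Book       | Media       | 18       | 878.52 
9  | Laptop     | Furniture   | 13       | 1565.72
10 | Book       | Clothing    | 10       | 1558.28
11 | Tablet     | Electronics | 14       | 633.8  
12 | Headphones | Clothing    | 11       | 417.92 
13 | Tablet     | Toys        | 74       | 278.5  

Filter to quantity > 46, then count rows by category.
SELECT category, COUNT(*)
FROM sales
WHERE quantity > 46
GROUP BY category

Note: WHERE filters rows before grouping.

Result:
  Clothing: 1
  Electronics: 1
  Media: 2
  Toys: 1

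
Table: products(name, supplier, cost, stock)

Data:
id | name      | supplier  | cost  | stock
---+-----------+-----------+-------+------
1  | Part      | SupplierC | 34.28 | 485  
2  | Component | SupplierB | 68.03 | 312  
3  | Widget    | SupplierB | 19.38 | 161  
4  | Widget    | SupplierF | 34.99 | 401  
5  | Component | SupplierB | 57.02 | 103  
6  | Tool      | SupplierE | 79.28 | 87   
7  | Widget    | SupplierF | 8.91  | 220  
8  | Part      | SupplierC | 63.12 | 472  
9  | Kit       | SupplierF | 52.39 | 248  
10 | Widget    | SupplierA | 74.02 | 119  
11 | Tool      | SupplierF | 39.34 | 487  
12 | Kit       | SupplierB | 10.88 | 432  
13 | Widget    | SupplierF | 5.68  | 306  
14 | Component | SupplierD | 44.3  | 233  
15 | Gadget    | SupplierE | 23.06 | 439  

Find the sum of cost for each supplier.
SELECT supplier, SUM(cost) as result
FROM products
GROUP BY supplier

Result:
  SupplierA: 74.02
  SupplierB: 155.31
  SupplierC: 97.40
  SupplierD: 44.30
  SupplierE: 102.34
  SupplierF: 141.31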